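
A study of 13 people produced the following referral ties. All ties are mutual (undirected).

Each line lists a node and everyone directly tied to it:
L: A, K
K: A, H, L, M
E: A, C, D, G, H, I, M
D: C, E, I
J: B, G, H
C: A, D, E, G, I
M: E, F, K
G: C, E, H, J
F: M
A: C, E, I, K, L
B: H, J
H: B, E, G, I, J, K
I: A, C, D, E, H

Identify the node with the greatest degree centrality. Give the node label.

Degrees — A:5, B:2, C:5, D:3, E:7, F:1, G:4, H:6, I:5, J:3, K:4, L:2, M:3.
The maximum is 7, attained only by E.

E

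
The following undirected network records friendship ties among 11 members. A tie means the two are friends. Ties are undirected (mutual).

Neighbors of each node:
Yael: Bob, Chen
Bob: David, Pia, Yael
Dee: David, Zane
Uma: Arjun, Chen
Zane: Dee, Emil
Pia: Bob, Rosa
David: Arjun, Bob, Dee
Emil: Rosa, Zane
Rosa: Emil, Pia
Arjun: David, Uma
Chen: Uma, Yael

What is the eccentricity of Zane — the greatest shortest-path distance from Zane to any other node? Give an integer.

5

Distances from Zane: Arjun:3, Bob:3, Chen:5, David:2, Dee:1, Emil:1, Pia:3, Rosa:2, Uma:4, Yael:4.
The largest is 5 (to Chen), so the eccentricity of Zane is 5.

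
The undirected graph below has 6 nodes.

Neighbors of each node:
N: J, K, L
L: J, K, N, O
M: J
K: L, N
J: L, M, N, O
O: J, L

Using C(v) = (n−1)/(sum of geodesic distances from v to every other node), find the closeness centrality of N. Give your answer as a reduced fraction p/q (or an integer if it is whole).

Distances from N: J:1, K:1, L:1, M:2, O:2. Sum = 7.
n = 6, so closeness = 5/7.

5/7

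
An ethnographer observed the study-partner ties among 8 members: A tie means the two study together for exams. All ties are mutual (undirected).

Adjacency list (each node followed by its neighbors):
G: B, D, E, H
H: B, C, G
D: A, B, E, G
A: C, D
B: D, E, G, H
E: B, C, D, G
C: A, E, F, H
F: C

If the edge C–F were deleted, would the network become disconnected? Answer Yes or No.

Without the C–F edge there is no alternate route between C and F, so the network disconnects. It is a bridge.

Yes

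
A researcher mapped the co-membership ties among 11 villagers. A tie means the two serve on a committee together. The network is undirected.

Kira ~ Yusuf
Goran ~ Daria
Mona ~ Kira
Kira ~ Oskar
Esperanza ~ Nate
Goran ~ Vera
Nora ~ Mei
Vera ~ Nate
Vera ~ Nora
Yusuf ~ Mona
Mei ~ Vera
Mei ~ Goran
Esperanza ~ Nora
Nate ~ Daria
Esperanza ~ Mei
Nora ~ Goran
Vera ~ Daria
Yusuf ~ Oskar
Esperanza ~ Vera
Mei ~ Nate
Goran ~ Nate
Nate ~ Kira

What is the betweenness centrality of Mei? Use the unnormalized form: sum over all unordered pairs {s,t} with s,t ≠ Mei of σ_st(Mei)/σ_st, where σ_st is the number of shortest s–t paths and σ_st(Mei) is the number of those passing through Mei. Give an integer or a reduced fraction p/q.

Pairs whose geodesics pass through Mei — Yusuf–Nora: 1/4; Oskar–Nora: 1/4; Kira–Nora: 1/4; Mona–Nora: 1/4; Nate–Nora: 1/4; Esperanza–Goran: 1/4.
All other pairs contribute 0.
Summing the contributions gives betweenness(Mei) = 3/2.

3/2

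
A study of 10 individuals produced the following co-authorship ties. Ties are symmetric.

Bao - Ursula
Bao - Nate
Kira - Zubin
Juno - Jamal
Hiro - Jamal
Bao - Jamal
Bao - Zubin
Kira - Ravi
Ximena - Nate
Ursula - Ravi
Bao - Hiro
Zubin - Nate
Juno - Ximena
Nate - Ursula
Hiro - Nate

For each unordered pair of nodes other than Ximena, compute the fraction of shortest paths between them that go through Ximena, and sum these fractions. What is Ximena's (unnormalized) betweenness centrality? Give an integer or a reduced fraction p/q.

3

Pairs whose geodesics pass through Ximena — Ravi–Juno: 1/2; Zubin–Juno: 1/2; Kira–Juno: 1/2; Ursula–Juno: 1/2; Nate–Juno: 1.
All other pairs contribute 0.
Summing the contributions gives betweenness(Ximena) = 3.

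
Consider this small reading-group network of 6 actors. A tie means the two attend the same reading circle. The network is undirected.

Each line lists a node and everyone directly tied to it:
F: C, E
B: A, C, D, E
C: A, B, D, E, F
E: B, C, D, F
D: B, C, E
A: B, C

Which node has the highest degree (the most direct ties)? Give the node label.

C

Degrees — A:2, B:4, C:5, D:3, E:4, F:2.
The maximum is 5, attained only by C.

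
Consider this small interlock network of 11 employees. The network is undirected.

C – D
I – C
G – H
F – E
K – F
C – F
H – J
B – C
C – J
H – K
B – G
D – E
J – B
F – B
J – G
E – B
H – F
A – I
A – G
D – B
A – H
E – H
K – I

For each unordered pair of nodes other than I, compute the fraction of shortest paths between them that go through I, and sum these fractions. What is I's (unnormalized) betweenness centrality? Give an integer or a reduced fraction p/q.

38/15

Pairs whose geodesics pass through I — D–A: 1/3; D–K: 1/5; A–C: 1; A–K: 1/2; C–K: 1/2.
All other pairs contribute 0.
Summing the contributions gives betweenness(I) = 38/15.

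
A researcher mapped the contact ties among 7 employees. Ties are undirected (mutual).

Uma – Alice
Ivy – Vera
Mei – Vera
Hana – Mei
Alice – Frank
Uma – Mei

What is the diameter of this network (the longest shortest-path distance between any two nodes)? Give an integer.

5

Eccentricity of each node (its greatest distance to any other): Alice:4, Frank:5, Hana:4, Ivy:5, Mei:3, Uma:3, Vera:4.
The maximum eccentricity is 5, realized for instance by the pair Ivy–Frank via Ivy – Vera – Mei – Uma – Alice – Frank. So the diameter is 5.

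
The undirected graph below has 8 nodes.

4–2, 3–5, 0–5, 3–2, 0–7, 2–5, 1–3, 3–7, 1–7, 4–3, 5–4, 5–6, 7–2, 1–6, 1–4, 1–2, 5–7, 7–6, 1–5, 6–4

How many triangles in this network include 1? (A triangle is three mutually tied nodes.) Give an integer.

12

1's neighbors: 2, 3, 4, 5, 6, and 7.
Neighbor pairs that are themselves tied: 1–2–3; 1–2–4; 1–2–5; 1–2–7; 1–3–4; 1–3–5; 1–3–7; 1–4–5; 1–4–6; 1–5–6; 1–5–7; 1–6–7. Each forms one triangle with 1, for 12 in total.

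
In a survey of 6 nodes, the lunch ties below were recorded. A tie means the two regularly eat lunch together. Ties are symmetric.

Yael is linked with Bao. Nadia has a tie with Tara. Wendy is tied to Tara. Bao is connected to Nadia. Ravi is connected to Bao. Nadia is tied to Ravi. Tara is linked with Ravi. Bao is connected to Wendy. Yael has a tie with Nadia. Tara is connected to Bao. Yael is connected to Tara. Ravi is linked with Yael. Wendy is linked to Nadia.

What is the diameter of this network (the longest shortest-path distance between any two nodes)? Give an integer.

Eccentricity of each node (its greatest distance to any other): Bao:1, Nadia:1, Ravi:2, Tara:1, Wendy:2, Yael:2.
The maximum eccentricity is 2, realized for instance by the pair Wendy–Ravi via Wendy – Tara – Ravi. So the diameter is 2.

2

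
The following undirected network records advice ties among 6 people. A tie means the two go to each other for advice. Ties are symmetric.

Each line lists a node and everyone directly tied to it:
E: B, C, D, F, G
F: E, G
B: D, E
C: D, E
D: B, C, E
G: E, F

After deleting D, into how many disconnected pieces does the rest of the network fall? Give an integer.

D's neighbors (B, C, and E) remain reachable from one another through other ties, so the rest of the network stays in one piece.

1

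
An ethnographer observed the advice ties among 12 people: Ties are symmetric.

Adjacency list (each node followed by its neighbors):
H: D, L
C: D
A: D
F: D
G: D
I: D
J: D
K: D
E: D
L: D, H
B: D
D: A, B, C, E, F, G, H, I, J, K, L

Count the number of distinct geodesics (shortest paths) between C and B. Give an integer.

1

The shortest distance is 2, and the only length-2 path is C–D–B. So there is exactly 1 shortest path.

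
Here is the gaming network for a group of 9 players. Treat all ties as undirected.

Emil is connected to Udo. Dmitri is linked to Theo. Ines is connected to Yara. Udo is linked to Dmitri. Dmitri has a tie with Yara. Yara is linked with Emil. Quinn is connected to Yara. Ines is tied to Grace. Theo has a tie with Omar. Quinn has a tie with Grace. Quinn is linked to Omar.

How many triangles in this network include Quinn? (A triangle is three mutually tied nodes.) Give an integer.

0

Quinn's neighbors are Grace, Omar, and Yara, but none of them are tied to each other, so no triangle contains Quinn.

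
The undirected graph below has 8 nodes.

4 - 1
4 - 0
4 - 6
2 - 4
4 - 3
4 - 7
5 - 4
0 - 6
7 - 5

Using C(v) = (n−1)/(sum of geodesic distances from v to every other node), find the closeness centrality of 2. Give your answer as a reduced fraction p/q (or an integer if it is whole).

Distances from 2: 0:2, 1:2, 3:2, 4:1, 5:2, 6:2, 7:2. Sum = 13.
n = 8, so closeness = 7/13.

7/13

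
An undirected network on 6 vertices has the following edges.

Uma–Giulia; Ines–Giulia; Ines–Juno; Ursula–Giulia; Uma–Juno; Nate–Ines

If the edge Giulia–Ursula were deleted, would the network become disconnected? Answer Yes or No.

Without the Giulia–Ursula edge there is no alternate route between Giulia and Ursula, so the network disconnects. It is a bridge.

Yes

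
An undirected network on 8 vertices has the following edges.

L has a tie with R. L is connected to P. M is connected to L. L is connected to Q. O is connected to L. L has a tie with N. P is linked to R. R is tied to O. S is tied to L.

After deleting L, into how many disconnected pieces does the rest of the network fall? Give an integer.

5

Without L, the remaining ties split the others into: {S}; {Q}; {O, P, R}; {M}; {N}.
That's 5 separate components.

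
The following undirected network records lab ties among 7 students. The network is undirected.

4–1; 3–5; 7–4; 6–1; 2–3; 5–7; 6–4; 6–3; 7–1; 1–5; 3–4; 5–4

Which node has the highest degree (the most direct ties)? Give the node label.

Degrees — 1:4, 2:1, 3:4, 4:5, 5:4, 6:3, 7:3.
The maximum is 5, attained only by 4.

4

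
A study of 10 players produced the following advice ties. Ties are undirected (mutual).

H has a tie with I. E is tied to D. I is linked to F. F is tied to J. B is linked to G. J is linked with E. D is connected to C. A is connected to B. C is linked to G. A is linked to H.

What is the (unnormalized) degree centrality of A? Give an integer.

A is directly tied to B and H. That is 2 neighbors, so the degree of A is 2.

2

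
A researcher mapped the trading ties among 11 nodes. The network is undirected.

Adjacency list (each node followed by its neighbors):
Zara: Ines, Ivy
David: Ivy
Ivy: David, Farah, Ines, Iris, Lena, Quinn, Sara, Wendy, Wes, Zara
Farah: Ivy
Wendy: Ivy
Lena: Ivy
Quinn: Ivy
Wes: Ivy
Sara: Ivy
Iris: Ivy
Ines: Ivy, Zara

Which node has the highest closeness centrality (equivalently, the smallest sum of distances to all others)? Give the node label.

Ivy

Farness (sum of distances to all others) for each node — David:19, Farah:19, Ines:18, Iris:19, Ivy:10, Lena:19, Quinn:19, Sara:19, Wendy:19, Wes:19, Zara:18.
The smallest farness is 10, for Ivy, so Ivy has the highest closeness.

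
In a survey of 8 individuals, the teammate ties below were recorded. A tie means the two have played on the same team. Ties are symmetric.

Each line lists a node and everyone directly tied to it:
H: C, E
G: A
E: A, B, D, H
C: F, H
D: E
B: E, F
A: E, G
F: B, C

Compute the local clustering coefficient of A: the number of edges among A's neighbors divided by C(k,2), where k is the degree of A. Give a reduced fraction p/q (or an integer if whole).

A's neighbors: E and G (k = 2).
Possible neighbor pairs: C(2,2) = 1. Edges among them: none → e = 0.
Clustering(A) = 0/1.

0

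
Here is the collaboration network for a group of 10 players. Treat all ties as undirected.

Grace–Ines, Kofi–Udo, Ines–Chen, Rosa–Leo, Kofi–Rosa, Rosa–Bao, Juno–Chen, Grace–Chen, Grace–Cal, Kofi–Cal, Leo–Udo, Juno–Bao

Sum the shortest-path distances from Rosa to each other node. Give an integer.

19

Distances from Rosa: Bao:1, Cal:2, Chen:3, Grace:3, Ines:4, Juno:2, Kofi:1, Leo:1, Udo:2.
Sum = 1 + 2 + 3 + 3 + 4 + 2 + 1 + 1 + 2 = 19.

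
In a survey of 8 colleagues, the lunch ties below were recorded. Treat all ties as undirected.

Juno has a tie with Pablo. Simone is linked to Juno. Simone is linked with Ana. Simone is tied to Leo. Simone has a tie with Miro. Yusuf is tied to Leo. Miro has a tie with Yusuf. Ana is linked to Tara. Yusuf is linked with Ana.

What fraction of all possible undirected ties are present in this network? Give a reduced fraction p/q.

9/28

There are 9 edges and 8 nodes, so the maximum possible is C(8,2) = 28.
Density = 9/28.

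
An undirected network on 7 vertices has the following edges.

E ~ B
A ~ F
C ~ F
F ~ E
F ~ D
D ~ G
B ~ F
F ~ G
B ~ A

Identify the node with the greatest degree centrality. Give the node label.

Degrees — A:2, B:3, C:1, D:2, E:2, F:6, G:2.
The maximum is 6, attained only by F.

F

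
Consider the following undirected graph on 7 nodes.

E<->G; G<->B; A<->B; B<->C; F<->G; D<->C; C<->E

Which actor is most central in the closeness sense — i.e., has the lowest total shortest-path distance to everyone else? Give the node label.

Farness (sum of distances to all others) for each node — A:14, B:9, C:10, D:15, E:11, F:15, G:10.
The smallest farness is 9, for B, so B has the highest closeness.

B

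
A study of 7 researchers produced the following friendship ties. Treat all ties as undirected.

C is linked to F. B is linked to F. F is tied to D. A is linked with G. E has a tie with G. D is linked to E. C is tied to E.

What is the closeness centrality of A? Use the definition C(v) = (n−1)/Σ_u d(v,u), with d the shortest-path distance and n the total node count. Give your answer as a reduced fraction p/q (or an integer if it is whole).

Distances from A: B:5, C:3, D:3, E:2, F:4, G:1. Sum = 18.
n = 7, so closeness = 6/18 = 1/3.

1/3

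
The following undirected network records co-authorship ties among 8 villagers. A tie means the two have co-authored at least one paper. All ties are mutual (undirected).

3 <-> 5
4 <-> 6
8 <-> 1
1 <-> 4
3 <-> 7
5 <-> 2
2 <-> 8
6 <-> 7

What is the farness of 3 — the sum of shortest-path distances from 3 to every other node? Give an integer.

16

Distances from 3: 1:4, 2:2, 4:3, 5:1, 6:2, 7:1, 8:3.
Sum = 4 + 2 + 3 + 1 + 2 + 1 + 3 = 16.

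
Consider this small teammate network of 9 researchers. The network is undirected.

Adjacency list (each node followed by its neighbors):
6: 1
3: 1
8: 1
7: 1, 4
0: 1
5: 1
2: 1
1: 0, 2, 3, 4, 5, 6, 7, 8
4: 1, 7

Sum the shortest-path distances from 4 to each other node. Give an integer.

14

Distances from 4: 0:2, 1:1, 2:2, 3:2, 5:2, 6:2, 7:1, 8:2.
Sum = 2 + 1 + 2 + 2 + 2 + 2 + 1 + 2 = 14.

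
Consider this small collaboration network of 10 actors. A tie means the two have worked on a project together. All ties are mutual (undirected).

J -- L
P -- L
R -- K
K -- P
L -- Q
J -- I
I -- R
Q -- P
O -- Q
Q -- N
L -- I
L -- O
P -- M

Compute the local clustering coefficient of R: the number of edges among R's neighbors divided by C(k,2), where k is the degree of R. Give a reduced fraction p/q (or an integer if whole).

R's neighbors: I and K (k = 2).
Possible neighbor pairs: C(2,2) = 1. Edges among them: none → e = 0.
Clustering(R) = 0/1.

0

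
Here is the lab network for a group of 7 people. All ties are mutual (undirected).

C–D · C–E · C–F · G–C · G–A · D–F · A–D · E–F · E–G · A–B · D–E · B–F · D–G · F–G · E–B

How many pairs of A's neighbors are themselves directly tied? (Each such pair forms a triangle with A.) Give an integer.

A's neighbors: B, D, and G.
Neighbor pairs that are themselves tied: A–D–G. Each forms one triangle with A, for 1 in total.

1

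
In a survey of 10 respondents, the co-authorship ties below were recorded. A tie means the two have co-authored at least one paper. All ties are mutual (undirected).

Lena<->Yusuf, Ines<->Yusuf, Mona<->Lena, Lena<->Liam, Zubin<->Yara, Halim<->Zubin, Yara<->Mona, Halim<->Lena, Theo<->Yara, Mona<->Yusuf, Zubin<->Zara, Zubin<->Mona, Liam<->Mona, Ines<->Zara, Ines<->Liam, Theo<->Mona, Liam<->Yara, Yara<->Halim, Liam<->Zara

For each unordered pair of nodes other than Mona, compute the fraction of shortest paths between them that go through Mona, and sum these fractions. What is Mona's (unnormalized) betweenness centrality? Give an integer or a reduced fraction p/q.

23/3

Pairs whose geodesics pass through Mona — Liam–Theo: 1/2; Liam–Zubin: 1/3; Liam–Yusuf: 1/3; Theo–Ines: 2/3; Theo–Lena: 1; Theo–Zubin: 1/2; Theo–Zara: 2/4; Theo–Yusuf: 1; Lena–Yara: 1/3; Lena–Zubin: 1/2; Yara–Yusuf: 1; Zubin–Yusuf: 1.
All other pairs contribute 0.
Summing the contributions gives betweenness(Mona) = 23/3.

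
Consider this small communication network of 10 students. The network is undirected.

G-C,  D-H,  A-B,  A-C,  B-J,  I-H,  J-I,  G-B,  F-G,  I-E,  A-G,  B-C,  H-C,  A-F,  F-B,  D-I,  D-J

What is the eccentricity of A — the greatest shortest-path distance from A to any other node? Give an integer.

Distances from A: B:1, C:1, D:3, E:4, F:1, G:1, H:2, I:3, J:2.
The largest is 4 (to E), so the eccentricity of A is 4.

4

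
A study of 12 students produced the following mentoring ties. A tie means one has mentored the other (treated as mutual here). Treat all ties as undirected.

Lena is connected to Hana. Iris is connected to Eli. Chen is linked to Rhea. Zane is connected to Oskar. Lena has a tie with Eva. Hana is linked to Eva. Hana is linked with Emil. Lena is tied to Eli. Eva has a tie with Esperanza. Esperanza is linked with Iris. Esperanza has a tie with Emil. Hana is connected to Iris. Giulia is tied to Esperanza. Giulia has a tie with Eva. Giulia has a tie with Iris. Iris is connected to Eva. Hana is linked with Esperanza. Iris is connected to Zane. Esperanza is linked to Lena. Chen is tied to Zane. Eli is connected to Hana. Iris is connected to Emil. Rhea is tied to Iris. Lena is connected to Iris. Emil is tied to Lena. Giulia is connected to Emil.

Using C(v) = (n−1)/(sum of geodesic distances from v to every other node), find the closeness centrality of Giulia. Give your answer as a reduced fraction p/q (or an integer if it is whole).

11/20

Distances from Giulia: Chen:3, Eli:2, Emil:1, Esperanza:1, Eva:1, Hana:2, Iris:1, Lena:2, Oskar:3, Rhea:2, Zane:2. Sum = 20.
n = 12, so closeness = 11/20.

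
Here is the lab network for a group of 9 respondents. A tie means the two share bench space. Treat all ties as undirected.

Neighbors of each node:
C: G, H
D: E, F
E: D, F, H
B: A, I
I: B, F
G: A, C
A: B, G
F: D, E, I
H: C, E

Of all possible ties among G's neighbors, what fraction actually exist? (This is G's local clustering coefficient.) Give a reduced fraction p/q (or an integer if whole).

0

G's neighbors: A and C (k = 2).
Possible neighbor pairs: C(2,2) = 1. Edges among them: none → e = 0.
Clustering(G) = 0/1.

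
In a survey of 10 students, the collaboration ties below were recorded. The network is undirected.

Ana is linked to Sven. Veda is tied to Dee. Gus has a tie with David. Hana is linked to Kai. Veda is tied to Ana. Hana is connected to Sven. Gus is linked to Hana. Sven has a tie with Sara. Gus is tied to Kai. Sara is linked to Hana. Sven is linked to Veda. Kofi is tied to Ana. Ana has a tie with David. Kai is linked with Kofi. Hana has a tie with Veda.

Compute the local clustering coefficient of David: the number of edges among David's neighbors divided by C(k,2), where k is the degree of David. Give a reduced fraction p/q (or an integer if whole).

David's neighbors: Ana and Gus (k = 2).
Possible neighbor pairs: C(2,2) = 1. Edges among them: none → e = 0.
Clustering(David) = 0/1.

0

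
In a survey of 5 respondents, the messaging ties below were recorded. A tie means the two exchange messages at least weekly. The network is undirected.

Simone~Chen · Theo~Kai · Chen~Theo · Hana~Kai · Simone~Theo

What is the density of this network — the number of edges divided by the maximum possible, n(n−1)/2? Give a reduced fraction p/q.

1/2

There are 5 edges and 5 nodes, so the maximum possible is C(5,2) = 10.
Density = 5/10 = 1/2.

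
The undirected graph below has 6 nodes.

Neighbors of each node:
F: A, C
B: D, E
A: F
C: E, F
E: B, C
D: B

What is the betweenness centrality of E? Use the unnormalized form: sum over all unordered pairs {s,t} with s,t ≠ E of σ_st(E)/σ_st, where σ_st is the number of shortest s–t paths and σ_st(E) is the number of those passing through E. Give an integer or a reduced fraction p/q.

6

Pairs whose geodesics pass through E — B–C: 1; B–A: 1; B–F: 1; C–D: 1; D–A: 1; D–F: 1.
All other pairs contribute 0.
Summing the contributions gives betweenness(E) = 6.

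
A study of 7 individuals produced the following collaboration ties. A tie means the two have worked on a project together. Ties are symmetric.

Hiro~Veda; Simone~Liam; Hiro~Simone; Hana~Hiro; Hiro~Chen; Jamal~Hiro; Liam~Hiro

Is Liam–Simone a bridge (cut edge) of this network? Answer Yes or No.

Even without that edge, Liam still reaches Simone via Liam – Hiro – Simone, so the network stays connected. Not a bridge.

No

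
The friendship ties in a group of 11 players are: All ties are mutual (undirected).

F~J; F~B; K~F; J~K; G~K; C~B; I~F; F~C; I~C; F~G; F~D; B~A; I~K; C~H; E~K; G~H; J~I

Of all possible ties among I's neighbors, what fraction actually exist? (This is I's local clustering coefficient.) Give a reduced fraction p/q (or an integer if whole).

2/3

I's neighbors: C, F, J, and K (k = 4).
Possible neighbor pairs: C(4,2) = 6. Edges among them: C–F, F–J, F–K, J–K → e = 4.
Clustering(I) = 4/6 = 2/3.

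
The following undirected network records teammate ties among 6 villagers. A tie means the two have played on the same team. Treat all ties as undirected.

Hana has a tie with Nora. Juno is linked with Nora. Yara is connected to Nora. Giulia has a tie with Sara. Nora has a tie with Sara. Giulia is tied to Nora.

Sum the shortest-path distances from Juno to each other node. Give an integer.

Distances from Juno: Giulia:2, Hana:2, Nora:1, Sara:2, Yara:2.
Sum = 2 + 2 + 1 + 2 + 2 = 9.

9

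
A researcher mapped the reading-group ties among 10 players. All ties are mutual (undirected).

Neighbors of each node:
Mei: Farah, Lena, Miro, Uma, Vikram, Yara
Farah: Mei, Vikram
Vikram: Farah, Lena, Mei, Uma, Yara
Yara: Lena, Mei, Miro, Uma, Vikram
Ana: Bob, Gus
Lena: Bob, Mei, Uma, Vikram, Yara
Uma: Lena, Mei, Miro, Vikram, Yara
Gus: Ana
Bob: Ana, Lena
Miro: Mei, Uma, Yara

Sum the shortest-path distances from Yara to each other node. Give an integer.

16

Distances from Yara: Ana:3, Bob:2, Farah:2, Gus:4, Lena:1, Mei:1, Miro:1, Uma:1, Vikram:1.
Sum = 3 + 2 + 2 + 4 + 1 + 1 + 1 + 1 + 1 = 16.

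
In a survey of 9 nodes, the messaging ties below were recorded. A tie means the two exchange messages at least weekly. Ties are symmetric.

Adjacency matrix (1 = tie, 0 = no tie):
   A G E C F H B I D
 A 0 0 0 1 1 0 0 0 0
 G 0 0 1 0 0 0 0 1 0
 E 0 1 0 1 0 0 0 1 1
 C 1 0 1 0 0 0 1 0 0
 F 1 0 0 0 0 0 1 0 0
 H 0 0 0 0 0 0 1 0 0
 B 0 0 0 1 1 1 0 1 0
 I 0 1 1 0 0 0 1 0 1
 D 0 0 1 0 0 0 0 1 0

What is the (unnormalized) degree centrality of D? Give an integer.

D is directly tied to E and I. That is 2 neighbors, so the degree of D is 2.

2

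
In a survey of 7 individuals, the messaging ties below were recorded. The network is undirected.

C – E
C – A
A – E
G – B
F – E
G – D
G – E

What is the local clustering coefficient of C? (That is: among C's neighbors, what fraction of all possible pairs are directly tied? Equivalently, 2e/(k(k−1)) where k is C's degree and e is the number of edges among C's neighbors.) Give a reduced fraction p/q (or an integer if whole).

C's neighbors: A and E (k = 2).
Possible neighbor pairs: C(2,2) = 1. Edges among them: A–E → e = 1.
Clustering(C) = 1/1.

1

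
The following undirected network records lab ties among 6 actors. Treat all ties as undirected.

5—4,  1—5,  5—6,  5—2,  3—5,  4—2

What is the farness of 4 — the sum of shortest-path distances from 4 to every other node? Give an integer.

Distances from 4: 1:2, 2:1, 3:2, 5:1, 6:2.
Sum = 2 + 1 + 2 + 1 + 2 = 8.

8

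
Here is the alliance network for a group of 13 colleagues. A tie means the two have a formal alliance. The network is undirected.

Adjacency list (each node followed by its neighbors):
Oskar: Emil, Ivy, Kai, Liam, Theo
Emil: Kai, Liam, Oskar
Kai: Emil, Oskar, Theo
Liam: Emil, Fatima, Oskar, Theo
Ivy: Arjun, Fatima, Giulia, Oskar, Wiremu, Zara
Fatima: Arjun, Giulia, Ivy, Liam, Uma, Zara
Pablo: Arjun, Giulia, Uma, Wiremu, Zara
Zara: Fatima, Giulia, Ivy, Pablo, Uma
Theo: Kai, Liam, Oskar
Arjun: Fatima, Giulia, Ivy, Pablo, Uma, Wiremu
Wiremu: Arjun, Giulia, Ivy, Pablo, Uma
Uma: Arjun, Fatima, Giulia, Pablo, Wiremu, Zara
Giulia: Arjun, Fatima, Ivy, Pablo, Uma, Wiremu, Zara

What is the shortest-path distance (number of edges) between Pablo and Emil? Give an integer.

4

One shortest route is Pablo – Giulia – Fatima – Liam – Emil, which uses 4 edges, and at distance 3 from Pablo we only reach {Liam, Oskar}, which does not include Emil. So d(Pablo,Emil) = 4.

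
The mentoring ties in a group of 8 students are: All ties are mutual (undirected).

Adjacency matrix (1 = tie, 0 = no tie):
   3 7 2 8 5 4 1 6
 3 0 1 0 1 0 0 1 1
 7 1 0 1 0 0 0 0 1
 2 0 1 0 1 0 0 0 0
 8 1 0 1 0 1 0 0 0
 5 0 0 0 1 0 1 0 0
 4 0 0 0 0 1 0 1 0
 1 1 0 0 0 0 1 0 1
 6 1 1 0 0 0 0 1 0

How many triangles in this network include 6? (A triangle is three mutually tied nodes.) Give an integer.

6's neighbors: 1, 3, and 7.
Neighbor pairs that are themselves tied: 6–1–3; 6–3–7. Each forms one triangle with 6, for 2 in total.

2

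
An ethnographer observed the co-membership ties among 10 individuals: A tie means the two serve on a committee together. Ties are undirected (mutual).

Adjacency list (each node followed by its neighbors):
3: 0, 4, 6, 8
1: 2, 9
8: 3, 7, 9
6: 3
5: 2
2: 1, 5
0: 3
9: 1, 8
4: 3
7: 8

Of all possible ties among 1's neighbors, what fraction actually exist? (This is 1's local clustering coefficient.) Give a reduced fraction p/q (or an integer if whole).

0

1's neighbors: 2 and 9 (k = 2).
Possible neighbor pairs: C(2,2) = 1. Edges among them: none → e = 0.
Clustering(1) = 0/1.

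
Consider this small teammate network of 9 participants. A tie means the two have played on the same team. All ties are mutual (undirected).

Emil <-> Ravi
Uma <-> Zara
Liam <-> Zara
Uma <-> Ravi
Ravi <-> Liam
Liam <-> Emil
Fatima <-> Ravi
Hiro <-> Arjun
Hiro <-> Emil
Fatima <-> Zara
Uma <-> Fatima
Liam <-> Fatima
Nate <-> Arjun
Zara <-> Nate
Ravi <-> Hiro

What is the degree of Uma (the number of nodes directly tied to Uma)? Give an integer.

Uma is directly tied to Fatima, Ravi, and Zara. That is 3 neighbors, so the degree of Uma is 3.

3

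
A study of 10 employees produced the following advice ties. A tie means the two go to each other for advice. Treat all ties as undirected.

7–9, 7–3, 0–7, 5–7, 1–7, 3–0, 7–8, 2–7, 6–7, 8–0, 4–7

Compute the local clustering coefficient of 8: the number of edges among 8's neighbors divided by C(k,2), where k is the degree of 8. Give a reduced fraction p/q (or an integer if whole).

8's neighbors: 0 and 7 (k = 2).
Possible neighbor pairs: C(2,2) = 1. Edges among them: 0–7 → e = 1.
Clustering(8) = 1/1.

1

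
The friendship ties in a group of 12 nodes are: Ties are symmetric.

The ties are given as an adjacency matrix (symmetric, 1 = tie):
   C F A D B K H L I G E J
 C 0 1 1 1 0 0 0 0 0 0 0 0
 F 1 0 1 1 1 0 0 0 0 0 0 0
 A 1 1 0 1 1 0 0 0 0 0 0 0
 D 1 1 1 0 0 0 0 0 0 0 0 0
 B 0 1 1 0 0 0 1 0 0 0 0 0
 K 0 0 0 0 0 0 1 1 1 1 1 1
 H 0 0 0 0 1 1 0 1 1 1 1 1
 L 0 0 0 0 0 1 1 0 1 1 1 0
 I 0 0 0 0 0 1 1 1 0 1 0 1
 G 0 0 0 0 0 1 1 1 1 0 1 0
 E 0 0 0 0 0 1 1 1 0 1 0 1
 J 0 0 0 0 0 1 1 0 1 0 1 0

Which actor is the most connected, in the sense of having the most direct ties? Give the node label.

H

Degrees — A:4, B:3, C:3, D:3, E:5, F:4, G:5, H:7, I:5, J:4, K:6, L:5.
The maximum is 7, attained only by H.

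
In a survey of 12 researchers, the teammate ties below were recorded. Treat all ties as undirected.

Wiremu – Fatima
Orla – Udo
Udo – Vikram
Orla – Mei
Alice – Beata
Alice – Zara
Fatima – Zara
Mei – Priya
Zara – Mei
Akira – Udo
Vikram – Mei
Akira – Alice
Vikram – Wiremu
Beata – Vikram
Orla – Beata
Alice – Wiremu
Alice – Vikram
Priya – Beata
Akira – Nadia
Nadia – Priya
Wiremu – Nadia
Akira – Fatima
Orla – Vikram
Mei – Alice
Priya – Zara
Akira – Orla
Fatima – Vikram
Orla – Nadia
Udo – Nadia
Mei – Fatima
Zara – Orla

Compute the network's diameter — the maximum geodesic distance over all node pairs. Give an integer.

2

Eccentricity of each node (its greatest distance to any other): Akira:2, Alice:2, Beata:2, Fatima:2, Mei:2, Nadia:2, Orla:2, Priya:2, Udo:2, Vikram:2, Wiremu:2, Zara:2.
The maximum eccentricity is 2, realized for instance by the pair Udo–Beata via Udo – Orla – Beata. So the diameter is 2.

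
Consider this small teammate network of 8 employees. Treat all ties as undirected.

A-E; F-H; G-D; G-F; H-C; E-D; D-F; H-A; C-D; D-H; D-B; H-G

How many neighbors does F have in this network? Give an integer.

3

F is directly tied to D, G, and H. That is 3 neighbors, so the degree of F is 3.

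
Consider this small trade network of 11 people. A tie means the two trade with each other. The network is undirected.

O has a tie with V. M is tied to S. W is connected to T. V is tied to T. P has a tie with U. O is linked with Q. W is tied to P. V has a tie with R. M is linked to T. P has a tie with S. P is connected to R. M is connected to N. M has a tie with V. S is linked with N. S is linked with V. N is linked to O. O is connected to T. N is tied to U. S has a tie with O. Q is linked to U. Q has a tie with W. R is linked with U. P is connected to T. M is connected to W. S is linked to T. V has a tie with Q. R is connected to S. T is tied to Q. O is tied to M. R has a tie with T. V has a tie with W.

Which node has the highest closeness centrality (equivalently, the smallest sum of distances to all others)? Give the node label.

T

Farness (sum of distances to all others) for each node — M:14, N:16, O:14, P:15, Q:15, R:15, S:13, T:12, U:16, V:13, W:15.
The smallest farness is 12, for T, so T has the highest closeness.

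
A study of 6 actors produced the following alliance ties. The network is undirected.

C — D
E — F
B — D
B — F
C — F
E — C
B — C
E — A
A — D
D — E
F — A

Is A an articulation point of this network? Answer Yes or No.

No

Even without A, every remaining node can still reach every other (the residual graph is connected), so A is not a cut vertex.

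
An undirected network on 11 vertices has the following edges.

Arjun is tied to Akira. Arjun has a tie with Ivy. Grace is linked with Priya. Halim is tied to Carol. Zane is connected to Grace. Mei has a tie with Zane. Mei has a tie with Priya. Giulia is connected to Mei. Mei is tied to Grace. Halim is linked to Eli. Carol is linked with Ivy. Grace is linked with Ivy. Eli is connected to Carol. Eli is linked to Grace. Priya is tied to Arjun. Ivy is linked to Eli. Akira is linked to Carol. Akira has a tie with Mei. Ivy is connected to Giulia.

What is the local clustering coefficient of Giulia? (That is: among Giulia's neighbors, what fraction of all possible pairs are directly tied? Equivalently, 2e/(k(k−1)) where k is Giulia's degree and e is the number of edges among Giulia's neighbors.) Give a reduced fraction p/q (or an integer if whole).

Giulia's neighbors: Ivy and Mei (k = 2).
Possible neighbor pairs: C(2,2) = 1. Edges among them: none → e = 0.
Clustering(Giulia) = 0/1.

0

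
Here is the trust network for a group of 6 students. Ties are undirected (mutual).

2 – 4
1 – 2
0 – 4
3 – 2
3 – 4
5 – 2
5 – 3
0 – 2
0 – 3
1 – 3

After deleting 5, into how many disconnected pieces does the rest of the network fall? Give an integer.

1

5's neighbors (2 and 3) remain reachable from one another through other ties, so the rest of the network stays in one piece.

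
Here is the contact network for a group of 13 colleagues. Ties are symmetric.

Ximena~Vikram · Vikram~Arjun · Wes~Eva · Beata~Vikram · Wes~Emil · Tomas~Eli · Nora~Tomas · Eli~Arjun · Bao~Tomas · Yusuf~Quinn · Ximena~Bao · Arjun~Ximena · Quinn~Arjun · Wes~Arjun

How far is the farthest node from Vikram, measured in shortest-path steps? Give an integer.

4

Distances from Vikram: Arjun:1, Bao:2, Beata:1, Eli:2, Emil:3, Eva:3, Nora:4, Quinn:2, Tomas:3, Wes:2, Ximena:1, Yusuf:3.
The largest is 4 (to Nora), so the eccentricity of Vikram is 4.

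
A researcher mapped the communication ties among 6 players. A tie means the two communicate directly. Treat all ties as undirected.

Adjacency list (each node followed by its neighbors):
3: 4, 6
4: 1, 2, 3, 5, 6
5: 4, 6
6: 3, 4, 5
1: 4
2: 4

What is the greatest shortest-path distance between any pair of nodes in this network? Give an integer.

2

Eccentricity of each node (its greatest distance to any other): 1:2, 2:2, 3:2, 4:1, 5:2, 6:2.
The maximum eccentricity is 2, realized for instance by the pair 5–3 via 5 – 4 – 3. So the diameter is 2.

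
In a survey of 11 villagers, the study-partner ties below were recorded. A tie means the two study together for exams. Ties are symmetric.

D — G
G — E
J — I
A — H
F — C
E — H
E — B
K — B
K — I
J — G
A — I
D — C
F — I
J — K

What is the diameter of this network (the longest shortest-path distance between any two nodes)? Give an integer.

4

Eccentricity of each node (its greatest distance to any other): A:4, B:4, C:4, D:4, E:4, F:4, G:3, H:4, I:3, J:3, K:3.
The maximum eccentricity is 4, realized for instance by the pair D–A via D – C – F – I – A. So the diameter is 4.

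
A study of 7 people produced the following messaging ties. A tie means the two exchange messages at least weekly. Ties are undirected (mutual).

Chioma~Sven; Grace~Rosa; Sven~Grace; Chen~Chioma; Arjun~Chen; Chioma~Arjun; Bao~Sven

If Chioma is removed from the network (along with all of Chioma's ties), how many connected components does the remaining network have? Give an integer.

Without Chioma, the remaining ties split the others into: {Bao, Grace, Rosa, Sven}; {Arjun, Chen}.
That's 2 separate components.

2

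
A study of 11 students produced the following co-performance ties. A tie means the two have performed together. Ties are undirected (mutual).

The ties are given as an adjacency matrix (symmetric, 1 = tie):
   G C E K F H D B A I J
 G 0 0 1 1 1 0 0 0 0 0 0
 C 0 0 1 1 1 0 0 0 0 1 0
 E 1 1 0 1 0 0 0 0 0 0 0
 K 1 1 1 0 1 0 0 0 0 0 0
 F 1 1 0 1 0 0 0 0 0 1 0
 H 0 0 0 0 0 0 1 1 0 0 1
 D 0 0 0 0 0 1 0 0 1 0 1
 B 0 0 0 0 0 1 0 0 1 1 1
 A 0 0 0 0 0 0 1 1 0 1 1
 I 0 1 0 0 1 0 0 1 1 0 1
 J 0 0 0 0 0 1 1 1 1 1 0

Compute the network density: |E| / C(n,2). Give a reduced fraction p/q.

21/55

There are 21 edges and 11 nodes, so the maximum possible is C(11,2) = 55.
Density = 21/55.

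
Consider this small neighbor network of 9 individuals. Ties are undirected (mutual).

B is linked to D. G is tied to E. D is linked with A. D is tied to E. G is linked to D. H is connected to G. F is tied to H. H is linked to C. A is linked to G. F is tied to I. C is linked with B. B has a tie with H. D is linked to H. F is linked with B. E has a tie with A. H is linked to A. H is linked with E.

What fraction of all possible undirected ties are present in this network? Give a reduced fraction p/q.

There are 17 edges and 9 nodes, so the maximum possible is C(9,2) = 36.
Density = 17/36.

17/36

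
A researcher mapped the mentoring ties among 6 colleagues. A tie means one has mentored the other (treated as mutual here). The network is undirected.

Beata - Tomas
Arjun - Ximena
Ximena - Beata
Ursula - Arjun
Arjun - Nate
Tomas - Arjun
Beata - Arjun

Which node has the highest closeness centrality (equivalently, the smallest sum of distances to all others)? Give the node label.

Farness (sum of distances to all others) for each node — Arjun:5, Beata:7, Nate:9, Tomas:8, Ursula:9, Ximena:8.
The smallest farness is 5, for Arjun, so Arjun has the highest closeness.

Arjun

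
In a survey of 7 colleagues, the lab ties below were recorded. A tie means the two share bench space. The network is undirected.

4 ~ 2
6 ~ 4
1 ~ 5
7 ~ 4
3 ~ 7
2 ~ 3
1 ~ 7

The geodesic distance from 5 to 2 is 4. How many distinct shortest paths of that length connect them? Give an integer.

The shortest distance is 4. The length-4 paths are: 5–1–7–3–2; 5–1–7–4–2.
That gives 2 distinct shortest paths.

2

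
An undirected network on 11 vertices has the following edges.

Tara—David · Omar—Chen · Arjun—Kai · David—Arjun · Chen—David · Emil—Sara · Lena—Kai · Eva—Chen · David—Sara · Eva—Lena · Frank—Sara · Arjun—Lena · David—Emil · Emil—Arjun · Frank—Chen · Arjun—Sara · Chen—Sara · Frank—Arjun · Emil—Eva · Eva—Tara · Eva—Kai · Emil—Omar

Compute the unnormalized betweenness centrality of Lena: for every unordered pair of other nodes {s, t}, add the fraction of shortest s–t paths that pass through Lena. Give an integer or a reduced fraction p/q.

1/3

Pairs whose geodesics pass through Lena — Eva–Arjun: 1/3.
All other pairs contribute 0.
Summing the contributions gives betweenness(Lena) = 1/3.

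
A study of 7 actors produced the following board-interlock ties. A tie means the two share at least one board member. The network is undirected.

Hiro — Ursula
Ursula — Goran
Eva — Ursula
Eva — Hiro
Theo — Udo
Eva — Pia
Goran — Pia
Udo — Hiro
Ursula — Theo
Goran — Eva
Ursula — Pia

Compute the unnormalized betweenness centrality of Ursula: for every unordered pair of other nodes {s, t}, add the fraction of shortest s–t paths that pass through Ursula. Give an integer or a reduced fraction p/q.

35/6

Pairs whose geodesics pass through Ursula — Udo–Goran: 2/3; Udo–Pia: 2/3; Goran–Theo: 1; Goran–Hiro: 1/2; Theo–Pia: 1; Theo–Eva: 1; Theo–Hiro: 1/2; Pia–Hiro: 1/2.
All other pairs contribute 0.
Summing the contributions gives betweenness(Ursula) = 35/6.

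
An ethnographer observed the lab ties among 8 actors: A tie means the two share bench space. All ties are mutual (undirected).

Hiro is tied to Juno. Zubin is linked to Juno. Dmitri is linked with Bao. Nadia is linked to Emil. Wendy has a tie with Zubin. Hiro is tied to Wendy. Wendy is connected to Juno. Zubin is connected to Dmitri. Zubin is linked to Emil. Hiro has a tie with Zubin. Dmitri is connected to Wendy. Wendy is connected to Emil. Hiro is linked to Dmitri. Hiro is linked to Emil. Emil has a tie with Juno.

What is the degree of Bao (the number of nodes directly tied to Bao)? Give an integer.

Bao is directly tied to Dmitri. That is 1 neighbor, so the degree of Bao is 1.

1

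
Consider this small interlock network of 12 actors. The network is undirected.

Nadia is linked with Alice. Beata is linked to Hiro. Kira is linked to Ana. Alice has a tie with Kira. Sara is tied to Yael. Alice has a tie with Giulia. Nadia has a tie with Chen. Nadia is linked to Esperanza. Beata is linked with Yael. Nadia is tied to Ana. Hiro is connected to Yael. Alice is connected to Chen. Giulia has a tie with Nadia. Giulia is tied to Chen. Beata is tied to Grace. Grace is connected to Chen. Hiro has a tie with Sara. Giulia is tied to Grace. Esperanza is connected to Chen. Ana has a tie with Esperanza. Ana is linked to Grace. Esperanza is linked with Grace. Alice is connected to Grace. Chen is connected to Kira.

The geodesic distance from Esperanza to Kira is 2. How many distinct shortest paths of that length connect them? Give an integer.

The shortest distance is 2. The length-2 paths are: Esperanza–Chen–Kira; Esperanza–Ana–Kira.
That gives 2 distinct shortest paths.

2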